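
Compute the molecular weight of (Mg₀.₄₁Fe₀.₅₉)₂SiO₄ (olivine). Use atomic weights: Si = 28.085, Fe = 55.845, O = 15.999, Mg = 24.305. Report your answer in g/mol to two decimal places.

177.91 g/mol

The formula mass is the sum 0.82*24.305 + 1.18*55.845 + 1*28.085 + 4*15.999.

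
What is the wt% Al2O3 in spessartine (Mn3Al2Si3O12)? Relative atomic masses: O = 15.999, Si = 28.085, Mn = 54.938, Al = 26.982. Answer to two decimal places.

20.60 wt%

M(Mn3Al2Si3O12) = 495.021 g/mol; M(Al2O3) = 101.961 g/mol.
Moles Al2O3 per formula unit = 2 Al ÷ 2 = 1.0000.
Al2O3 fraction = (1.0000 × 101.961) / 495.021 = 101.961/495.021 = 0.2060.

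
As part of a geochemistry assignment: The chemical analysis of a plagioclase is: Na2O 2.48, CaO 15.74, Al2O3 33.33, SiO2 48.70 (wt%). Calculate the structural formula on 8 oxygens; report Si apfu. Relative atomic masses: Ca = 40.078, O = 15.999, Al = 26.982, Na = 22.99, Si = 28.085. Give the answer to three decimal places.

2.48 wt% Na2O ÷ 61.979 g/mol = 0.04001 mol, giving 0.08002 Na and 0.04001 O.
15.74 wt% CaO ÷ 56.077 g/mol = 0.28069 mol, giving 0.28069 Ca and 0.28069 O.
33.33 wt% Al2O3 ÷ 101.961 g/mol = 0.32689 mol, giving 0.65378 Al and 0.98067 O.
48.70 wt% SiO2 ÷ 60.083 g/mol = 0.81055 mol, giving 0.81055 Si and 1.62110 O.
Oxygen sums to 2.92247; scaling by 8/2.92247 = 2.73741 puts the formula on 8 O.
Si: 0.81055 × 2.73741 = 2.219 atoms per formula unit.

2.219 Si apfu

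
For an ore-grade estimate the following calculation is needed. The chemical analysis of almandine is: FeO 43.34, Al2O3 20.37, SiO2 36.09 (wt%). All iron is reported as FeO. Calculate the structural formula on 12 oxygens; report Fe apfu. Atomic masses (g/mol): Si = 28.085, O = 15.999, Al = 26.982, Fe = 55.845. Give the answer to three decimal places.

3.011 Fe apfu

FeO: 43.34/71.844 = 0.60325 mol → 0.60325 mol Fe, 0.60325 mol O.
Al2O3: 20.37/101.961 = 0.19978 mol → 0.39956 mol Al, 0.59934 mol O.
SiO2: 36.09/60.083 = 0.60067 mol → 0.60067 mol Si, 1.20134 mol O.
Total oxygen = 2.40393 mol. Normalization factor = 12/2.40393 = 4.99183.
Fe per 12 O = 0.60325 × 4.99183 = 3.011.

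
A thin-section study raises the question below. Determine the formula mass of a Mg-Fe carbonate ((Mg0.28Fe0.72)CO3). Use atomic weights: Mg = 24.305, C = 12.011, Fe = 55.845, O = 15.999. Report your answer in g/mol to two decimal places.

Mg: 0.28 × 24.305 = 6.8054
Fe: 0.72 × 55.845 = 40.2084
C: 1 × 12.011 = 12.0110
O: 3 × 15.999 = 47.9970
Summing the contributions gives the formula mass.

107.02 g/mol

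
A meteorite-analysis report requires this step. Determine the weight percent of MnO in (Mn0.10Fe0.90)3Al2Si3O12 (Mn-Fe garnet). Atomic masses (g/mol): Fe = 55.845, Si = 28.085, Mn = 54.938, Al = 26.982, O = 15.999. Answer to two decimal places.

Molar mass of (Mn0.10Fe0.90)3Al2Si3O12 = 0.30*54.938 + 2.70*55.845 + 2*26.982 + 3*28.085 + 12*15.999 = 497.470 g/mol.
Each formula unit contains 0.30 Mn, equivalent to 0.30/1 = 0.3000 mol MnO.
M(MnO) = 1×54.938 + 1×15.999 = 70.937 g/mol.
Mass of MnO per formula unit = 0.3000 × 70.937 = 21.281 g.
MnO wt% = 21.281 / 497.470 × 100 = 4.28%.

4.28 wt%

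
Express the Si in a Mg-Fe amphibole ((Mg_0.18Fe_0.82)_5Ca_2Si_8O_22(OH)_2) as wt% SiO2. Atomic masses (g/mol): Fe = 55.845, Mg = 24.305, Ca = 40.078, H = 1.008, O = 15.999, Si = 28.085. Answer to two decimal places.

51.04 wt%

Molar mass of (Mg_0.18Fe_0.82)_5Ca_2Si_8O_22(OH)_2 = 0.90*24.305 + 4.10*55.845 + 2*40.078 + 8*28.085 + 24*15.999 + 2*1.008 = 941.667 g/mol.
Each formula unit contains 8 Si, equivalent to 8/1 = 8.0000 mol SiO2.
M(SiO2) = 1×28.085 + 2×15.999 = 60.083 g/mol.
Mass of SiO2 per formula unit = 8.0000 × 60.083 = 480.664 g.
SiO2 wt% = 480.664 / 941.667 × 100 = 51.04%.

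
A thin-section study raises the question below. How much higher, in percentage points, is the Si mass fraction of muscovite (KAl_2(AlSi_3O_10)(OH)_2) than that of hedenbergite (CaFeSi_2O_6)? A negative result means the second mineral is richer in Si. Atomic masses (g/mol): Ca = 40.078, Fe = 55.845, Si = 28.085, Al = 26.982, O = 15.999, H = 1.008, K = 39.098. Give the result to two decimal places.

M(KAl_2(AlSi_3O_10)(OH)_2) = 398.303 g/mol, so wt% Si = 84.255/398.303 × 100 = 21.15%.
M(CaFeSi_2O_6) = 248.087 g/mol, so wt% Si = 56.170/248.087 × 100 = 22.64%.
21.15 − 22.64 = -1.49 pp.

-1.49 percentage points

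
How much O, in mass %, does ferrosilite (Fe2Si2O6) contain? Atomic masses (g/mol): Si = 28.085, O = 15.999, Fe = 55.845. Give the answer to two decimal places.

M(Fe2Si2O6) = 263.854 g/mol.
O contributes 6 × 15.999 = 95.994 g per mole.
95.994/263.854 = 0.3638 → 36.38%.

36.38 mass %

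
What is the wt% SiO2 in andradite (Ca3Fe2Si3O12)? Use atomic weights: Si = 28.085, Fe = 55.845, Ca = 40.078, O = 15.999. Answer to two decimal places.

M(Ca3Fe2Si3O12) = 508.167 g/mol; M(SiO2) = 60.083 g/mol.
Moles SiO2 per formula unit = 3 Si ÷ 1 = 3.0000.
SiO2 fraction = (3.0000 × 60.083) / 508.167 = 180.249/508.167 = 0.3547.

35.47 wt%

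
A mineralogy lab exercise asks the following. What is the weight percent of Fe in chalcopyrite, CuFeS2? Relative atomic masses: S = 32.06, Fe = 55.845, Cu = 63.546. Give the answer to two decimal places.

30.43 mass %

M(CuFeS2) = 183.511 g/mol.
Fe contributes 1 × 55.845 = 55.845 g per mole.
55.845/183.511 = 0.3043 → 30.43%.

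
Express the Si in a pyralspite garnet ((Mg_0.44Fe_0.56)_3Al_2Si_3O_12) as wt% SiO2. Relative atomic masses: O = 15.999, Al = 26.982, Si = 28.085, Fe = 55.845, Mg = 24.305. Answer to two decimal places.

39.52 wt%

Molar mass of (Mg_0.44Fe_0.56)_3Al_2Si_3O_12 = 1.32×24.305 + 1.68×55.845 + 2×26.982 + 3×28.085 + 12×15.999 = 456.109 g/mol.
Each formula unit contains 3 Si, equivalent to 3/1 = 3.0000 mol SiO2.
M(SiO2) = 1×28.085 + 2×15.999 = 60.083 g/mol.
Mass of SiO2 per formula unit = 3.0000 × 60.083 = 180.249 g.
SiO2 wt% = 180.249 / 456.109 × 100 = 39.52%.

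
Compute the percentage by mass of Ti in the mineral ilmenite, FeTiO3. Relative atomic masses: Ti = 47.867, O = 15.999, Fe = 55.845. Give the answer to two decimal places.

Molar mass of FeTiO3: 1*55.845 + 1*47.867 + 3*15.999 = 151.709 g/mol.
Mass of Ti per formula unit: 1 × 47.867 = 47.867 g.
Weight fraction Ti = 47.867 / 151.709 = 0.3155.

31.55 weight percent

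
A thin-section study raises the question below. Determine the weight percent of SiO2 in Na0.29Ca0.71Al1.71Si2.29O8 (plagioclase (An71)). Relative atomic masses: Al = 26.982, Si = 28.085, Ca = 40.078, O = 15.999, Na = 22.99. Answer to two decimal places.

50.29 wt%

M(Na0.29Ca0.71Al1.71Si2.29O8) = 273.568 g/mol; M(SiO2) = 60.083 g/mol.
Moles SiO2 per formula unit = 2.29 Si ÷ 1 = 2.2900.
SiO2 fraction = (2.2900 × 60.083) / 273.568 = 137.590/273.568 = 0.5029.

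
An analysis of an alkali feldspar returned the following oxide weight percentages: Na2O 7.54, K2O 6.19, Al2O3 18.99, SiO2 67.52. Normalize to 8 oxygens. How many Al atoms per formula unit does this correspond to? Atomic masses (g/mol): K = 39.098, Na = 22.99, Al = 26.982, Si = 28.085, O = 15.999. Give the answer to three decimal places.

7.54 wt% Na2O ÷ 61.979 g/mol = 0.12165 mol, giving 0.24330 Na and 0.12165 O.
6.19 wt% K2O ÷ 94.195 g/mol = 0.06571 mol, giving 0.13142 K and 0.06571 O.
18.99 wt% Al2O3 ÷ 101.961 g/mol = 0.18625 mol, giving 0.37250 Al and 0.55875 O.
67.52 wt% SiO2 ÷ 60.083 g/mol = 1.12378 mol, giving 1.12378 Si and 2.24756 O.
Oxygen sums to 2.99367; scaling by 8/2.99367 = 2.67231 puts the formula on 8 O.
Al: 0.37250 × 2.67231 = 0.995 atoms per formula unit.

0.995 Al apfu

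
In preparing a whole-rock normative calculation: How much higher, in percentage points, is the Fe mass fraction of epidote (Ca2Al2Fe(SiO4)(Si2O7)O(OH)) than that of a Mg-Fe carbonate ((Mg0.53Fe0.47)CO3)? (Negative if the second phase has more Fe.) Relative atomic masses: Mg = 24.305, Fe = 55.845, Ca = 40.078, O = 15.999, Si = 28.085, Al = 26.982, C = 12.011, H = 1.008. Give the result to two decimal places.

Fe in Ca2Al2Fe(SiO4)(Si2O7)O(OH): molar mass 483.215 g/mol; 1×55.845 = 55.845 g → 11.56 wt%.
Fe in (Mg0.53Fe0.47)CO3: molar mass 99.137 g/mol; 0.47×55.845 = 26.247 g → 26.48 wt%.
Difference = 11.56 − 26.48 = -14.92 percentage points.

-14.92 percentage points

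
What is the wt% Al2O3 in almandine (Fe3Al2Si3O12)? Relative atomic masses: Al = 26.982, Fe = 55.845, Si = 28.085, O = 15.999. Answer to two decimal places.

Formula mass = 497.742 g/mol.
2 Al → 1.0000 mol Al2O3 per formula unit; M(Al2O3) = 101.961, so Al2O3 mass = 101.961 g.
101.961/497.742 × 100 = 20.48 wt%.

20.48 wt%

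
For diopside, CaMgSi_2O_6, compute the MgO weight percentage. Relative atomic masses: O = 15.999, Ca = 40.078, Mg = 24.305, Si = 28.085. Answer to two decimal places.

18.61 wt%

M(CaMgSi_2O_6) = 216.547 g/mol; M(MgO) = 40.304 g/mol.
Moles MgO per formula unit = 1 Mg ÷ 1 = 1.0000.
MgO fraction = (1.0000 × 40.304) / 216.547 = 40.304/216.547 = 0.1861.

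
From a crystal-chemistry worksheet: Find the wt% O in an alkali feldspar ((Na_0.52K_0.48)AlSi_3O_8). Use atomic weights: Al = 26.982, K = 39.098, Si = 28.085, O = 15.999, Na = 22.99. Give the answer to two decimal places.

47.41 mass %

Formula mass = 0.52×22.99 + 0.48×39.098 + 1×26.982 + 3×28.085 + 8×15.999 = 269.951 g/mol, of which 127.992 g is O.
So O makes up 127.992/269.951 = 0.4741 of the mass, i.e. 47.41%.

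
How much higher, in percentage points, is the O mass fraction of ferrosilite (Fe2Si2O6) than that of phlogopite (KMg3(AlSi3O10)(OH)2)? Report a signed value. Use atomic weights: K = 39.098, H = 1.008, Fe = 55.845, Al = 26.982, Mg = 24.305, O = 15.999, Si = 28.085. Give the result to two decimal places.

O in Fe2Si2O6: molar mass 263.854 g/mol; 6×15.999 = 95.994 g → 36.38 wt%.
O in KMg3(AlSi3O10)(OH)2: molar mass 417.254 g/mol; 12×15.999 = 191.988 g → 46.01 wt%.
Difference = 36.38 − 46.01 = -9.63 percentage points.

-9.63 percentage points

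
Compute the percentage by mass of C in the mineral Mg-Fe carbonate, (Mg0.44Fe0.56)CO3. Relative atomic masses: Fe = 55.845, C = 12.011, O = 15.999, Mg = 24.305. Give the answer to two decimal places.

Formula mass = 0.44×24.305 + 0.56×55.845 + 1×12.011 + 3×15.999 = 101.975 g/mol, of which 12.011 g is C.
So C makes up 12.011/101.975 = 0.1178 of the mass, i.e. 11.78%.

11.78 weight percent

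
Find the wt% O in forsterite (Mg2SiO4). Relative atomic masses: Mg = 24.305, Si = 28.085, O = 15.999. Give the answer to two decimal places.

Formula mass = 2·24.305 + 1·28.085 + 4·15.999 = 140.691 g/mol, of which 63.996 g is O.
So O makes up 63.996/140.691 = 0.4549 of the mass, i.e. 45.49%.

45.49 weight percent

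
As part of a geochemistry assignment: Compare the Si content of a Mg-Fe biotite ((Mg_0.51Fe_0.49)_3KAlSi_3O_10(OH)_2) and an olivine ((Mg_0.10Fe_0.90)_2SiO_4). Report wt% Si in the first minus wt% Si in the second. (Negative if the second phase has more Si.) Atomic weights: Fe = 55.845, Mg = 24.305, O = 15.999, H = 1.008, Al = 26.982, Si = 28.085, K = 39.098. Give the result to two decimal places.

M((Mg_0.51Fe_0.49)_3KAlSi_3O_10(OH)_2) = 463.618 g/mol, so wt% Si = 84.255/463.618 × 100 = 18.17%.
M((Mg_0.10Fe_0.90)_2SiO_4) = 197.463 g/mol, so wt% Si = 28.085/197.463 × 100 = 14.22%.
18.17 − 14.22 = 3.95 pp.

3.95 percentage points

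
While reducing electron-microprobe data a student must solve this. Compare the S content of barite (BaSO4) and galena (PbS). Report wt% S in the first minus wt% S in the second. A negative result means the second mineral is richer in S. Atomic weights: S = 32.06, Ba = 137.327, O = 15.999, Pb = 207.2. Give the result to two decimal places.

S in BaSO4: molar mass 233.383 g/mol; 1×32.06 = 32.060 g → 13.74 wt%.
S in PbS: molar mass 239.260 g/mol; 1×32.06 = 32.060 g → 13.40 wt%.
Difference = 13.74 − 13.40 = 0.34 percentage points.

0.34 percentage points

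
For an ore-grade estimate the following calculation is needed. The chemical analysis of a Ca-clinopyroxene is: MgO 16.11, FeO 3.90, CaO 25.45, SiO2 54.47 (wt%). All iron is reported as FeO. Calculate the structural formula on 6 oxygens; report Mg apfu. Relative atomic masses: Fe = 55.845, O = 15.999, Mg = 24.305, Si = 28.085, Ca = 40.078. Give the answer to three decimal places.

MgO (M=40.304): mol = 0.39971; Mg = 0.39971, O = 0.39971.
FeO (M=71.844): mol = 0.05428; Fe = 0.05428, O = 0.05428.
CaO (M=56.077): mol = 0.45384; Ca = 0.45384, O = 0.45384.
SiO2 (M=60.083): mol = 0.90658; Si = 0.90658, O = 1.81316.
ΣO = 2.72099; factor = 6/ΣO = 2.20508.
Mg apfu = 0.39971 × 2.20508 = 0.881.

0.881 Mg apfu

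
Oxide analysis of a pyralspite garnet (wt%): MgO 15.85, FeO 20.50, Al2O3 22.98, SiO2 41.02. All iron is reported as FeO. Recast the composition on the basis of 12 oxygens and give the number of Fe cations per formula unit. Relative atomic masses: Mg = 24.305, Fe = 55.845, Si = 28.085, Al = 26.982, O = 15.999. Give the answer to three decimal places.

1.259 Fe apfu

15.85 wt% MgO ÷ 40.304 g/mol = 0.39326 mol, giving 0.39326 Mg and 0.39326 O.
20.50 wt% FeO ÷ 71.844 g/mol = 0.28534 mol, giving 0.28534 Fe and 0.28534 O.
22.98 wt% Al2O3 ÷ 101.961 g/mol = 0.22538 mol, giving 0.45076 Al and 0.67614 O.
41.02 wt% SiO2 ÷ 60.083 g/mol = 0.68272 mol, giving 0.68272 Si and 1.36544 O.
Oxygen sums to 2.72018; scaling by 12/2.72018 = 4.41147 puts the formula on 12 O.
Fe: 0.28534 × 4.41147 = 1.259 atoms per formula unit.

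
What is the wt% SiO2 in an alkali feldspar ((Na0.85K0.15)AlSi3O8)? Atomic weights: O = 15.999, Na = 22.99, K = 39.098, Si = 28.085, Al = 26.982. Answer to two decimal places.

Molar mass of (Na0.85K0.15)AlSi3O8 = 0.85×22.99 + 0.15×39.098 + 1×26.982 + 3×28.085 + 8×15.999 = 264.635 g/mol.
Each formula unit contains 3 Si, equivalent to 3/1 = 3.0000 mol SiO2.
M(SiO2) = 1×28.085 + 2×15.999 = 60.083 g/mol.
Mass of SiO2 per formula unit = 3.0000 × 60.083 = 180.249 g.
SiO2 wt% = 180.249 / 264.635 × 100 = 68.11%.

68.11 wt%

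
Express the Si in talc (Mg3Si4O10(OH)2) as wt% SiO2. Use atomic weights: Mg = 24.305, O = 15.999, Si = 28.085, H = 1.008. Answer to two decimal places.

63.37 wt%

Formula mass = 379.259 g/mol.
4 Si → 4.0000 mol SiO2 per formula unit; M(SiO2) = 60.083, so SiO2 mass = 240.332 g.
240.332/379.259 × 100 = 63.37 wt%.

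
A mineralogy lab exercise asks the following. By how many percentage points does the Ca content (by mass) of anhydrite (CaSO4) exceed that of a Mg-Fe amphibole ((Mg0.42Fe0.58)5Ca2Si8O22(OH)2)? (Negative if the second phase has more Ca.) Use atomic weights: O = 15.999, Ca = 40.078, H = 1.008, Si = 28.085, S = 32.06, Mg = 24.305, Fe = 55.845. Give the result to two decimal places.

20.57 percentage points

First mineral: 40.078 g Ca in 136.134 g formula = 29.44 wt% Ca.
Second mineral: 80.156 g Ca in 903.819 g formula = 8.87 wt% Ca.
29.44% − 8.87% gives a difference of 20.57 percentage points.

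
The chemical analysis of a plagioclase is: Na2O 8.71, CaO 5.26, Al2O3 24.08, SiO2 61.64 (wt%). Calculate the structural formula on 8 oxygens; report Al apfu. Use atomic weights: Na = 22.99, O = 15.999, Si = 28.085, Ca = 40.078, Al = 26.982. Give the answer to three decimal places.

Na2O (M=61.979): mol = 0.14053; Na = 0.28106, O = 0.14053.
CaO (M=56.077): mol = 0.09380; Ca = 0.09380, O = 0.09380.
Al2O3 (M=101.961): mol = 0.23617; Al = 0.47234, O = 0.70851.
SiO2 (M=60.083): mol = 1.02591; Si = 1.02591, O = 2.05182.
ΣO = 2.99466; factor = 8/ΣO = 2.67142.
Al apfu = 0.47234 × 2.67142 = 1.262.

1.262 Al apfu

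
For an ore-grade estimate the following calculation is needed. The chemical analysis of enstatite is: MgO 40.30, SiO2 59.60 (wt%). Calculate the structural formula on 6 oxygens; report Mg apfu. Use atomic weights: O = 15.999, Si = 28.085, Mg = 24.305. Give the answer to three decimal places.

2.011 Mg apfu

40.30 wt% MgO ÷ 40.304 g/mol = 0.99990 mol, giving 0.99990 Mg and 0.99990 O.
59.60 wt% SiO2 ÷ 60.083 g/mol = 0.99196 mol, giving 0.99196 Si and 1.98392 O.
Oxygen sums to 2.98382; scaling by 6/2.98382 = 2.01085 puts the formula on 6 O.
Mg: 0.99990 × 2.01085 = 2.011 atoms per formula unit.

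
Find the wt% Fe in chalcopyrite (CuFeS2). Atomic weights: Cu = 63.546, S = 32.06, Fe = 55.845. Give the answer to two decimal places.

30.43 weight percent

Molar mass of CuFeS2: 1×63.546 + 1×55.845 + 2×32.06 = 183.511 g/mol.
Mass of Fe per formula unit: 1 × 55.845 = 55.845 g.
Weight fraction Fe = 55.845 / 183.511 = 0.3043.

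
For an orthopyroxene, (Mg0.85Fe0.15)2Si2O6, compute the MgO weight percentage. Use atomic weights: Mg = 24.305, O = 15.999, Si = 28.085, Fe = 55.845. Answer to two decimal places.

32.59 wt%

Formula mass = 210.236 g/mol.
1.70 Mg → 1.7000 mol MgO per formula unit; M(MgO) = 40.304, so MgO mass = 68.517 g.
68.517/210.236 × 100 = 32.59 wt%.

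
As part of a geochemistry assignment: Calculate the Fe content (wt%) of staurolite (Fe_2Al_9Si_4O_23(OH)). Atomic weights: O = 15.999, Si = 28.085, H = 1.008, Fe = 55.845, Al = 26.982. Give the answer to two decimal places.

13.11 wt%

Molar mass of Fe_2Al_9Si_4O_23(OH): 2×55.845 + 9×26.982 + 4×28.085 + 24×15.999 + 1×1.008 = 851.852 g/mol.
Mass of Fe per formula unit: 2 × 55.845 = 111.690 g.
Weight fraction Fe = 111.690 / 851.852 = 0.1311.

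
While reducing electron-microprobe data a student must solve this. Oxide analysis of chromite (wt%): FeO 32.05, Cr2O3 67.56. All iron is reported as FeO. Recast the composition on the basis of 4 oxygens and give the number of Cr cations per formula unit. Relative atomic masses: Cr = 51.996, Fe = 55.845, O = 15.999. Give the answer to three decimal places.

32.05 wt% FeO ÷ 71.844 g/mol = 0.44611 mol, giving 0.44611 Fe and 0.44611 O.
67.56 wt% Cr2O3 ÷ 151.989 g/mol = 0.44451 mol, giving 0.88902 Cr and 1.33353 O.
Oxygen sums to 1.77964; scaling by 4/1.77964 = 2.24765 puts the formula on 4 O.
Cr: 0.88902 × 2.24765 = 1.998 atoms per formula unit.

1.998 Cr apfu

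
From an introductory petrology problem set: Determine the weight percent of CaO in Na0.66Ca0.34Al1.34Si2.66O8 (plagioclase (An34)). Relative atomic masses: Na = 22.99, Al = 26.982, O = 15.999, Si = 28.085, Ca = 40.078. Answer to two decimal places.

Formula mass = 267.654 g/mol.
0.34 Ca → 0.3400 mol CaO per formula unit; M(CaO) = 56.077, so CaO mass = 19.066 g.
19.066/267.654 × 100 = 7.12 wt%.

7.12 wt%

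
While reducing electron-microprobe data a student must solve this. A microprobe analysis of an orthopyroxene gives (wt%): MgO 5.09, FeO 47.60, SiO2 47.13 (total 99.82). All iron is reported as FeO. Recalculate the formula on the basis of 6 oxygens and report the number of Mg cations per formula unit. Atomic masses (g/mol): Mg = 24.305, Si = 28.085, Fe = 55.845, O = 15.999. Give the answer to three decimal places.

5.09 wt% MgO ÷ 40.304 g/mol = 0.12629 mol, giving 0.12629 Mg and 0.12629 O.
47.60 wt% FeO ÷ 71.844 g/mol = 0.66255 mol, giving 0.66255 Fe and 0.66255 O.
47.13 wt% SiO2 ÷ 60.083 g/mol = 0.78441 mol, giving 0.78441 Si and 1.56882 O.
Oxygen sums to 2.35766; scaling by 6/2.35766 = 2.54490 puts the formula on 6 O.
Mg: 0.12629 × 2.54490 = 0.321 atoms per formula unit.

0.321 Mg apfu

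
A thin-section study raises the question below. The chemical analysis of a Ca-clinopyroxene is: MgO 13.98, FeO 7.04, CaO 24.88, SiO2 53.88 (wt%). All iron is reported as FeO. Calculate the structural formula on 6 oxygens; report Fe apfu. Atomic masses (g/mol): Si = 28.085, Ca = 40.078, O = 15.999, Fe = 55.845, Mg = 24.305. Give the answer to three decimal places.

13.98 wt% MgO ÷ 40.304 g/mol = 0.34686 mol, giving 0.34686 Mg and 0.34686 O.
7.04 wt% FeO ÷ 71.844 g/mol = 0.09799 mol, giving 0.09799 Fe and 0.09799 O.
24.88 wt% CaO ÷ 56.077 g/mol = 0.44368 mol, giving 0.44368 Ca and 0.44368 O.
53.88 wt% SiO2 ÷ 60.083 g/mol = 0.89676 mol, giving 0.89676 Si and 1.79352 O.
Oxygen sums to 2.68205; scaling by 6/2.68205 = 2.23709 puts the formula on 6 O.
Fe: 0.09799 × 2.23709 = 0.219 atoms per formula unit.

0.219 Fe apfu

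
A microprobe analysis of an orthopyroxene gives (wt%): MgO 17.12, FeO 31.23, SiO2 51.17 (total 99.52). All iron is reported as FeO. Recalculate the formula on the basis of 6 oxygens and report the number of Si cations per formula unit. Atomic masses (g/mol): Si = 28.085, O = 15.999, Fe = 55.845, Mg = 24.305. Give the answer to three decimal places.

17.12 wt% MgO ÷ 40.304 g/mol = 0.42477 mol, giving 0.42477 Mg and 0.42477 O.
31.23 wt% FeO ÷ 71.844 g/mol = 0.43469 mol, giving 0.43469 Fe and 0.43469 O.
51.17 wt% SiO2 ÷ 60.083 g/mol = 0.85166 mol, giving 0.85166 Si and 1.70332 O.
Oxygen sums to 2.56278; scaling by 6/2.56278 = 2.34121 puts the formula on 6 O.
Si: 0.85166 × 2.34121 = 1.994 atoms per formula unit.

1.994 Si apfu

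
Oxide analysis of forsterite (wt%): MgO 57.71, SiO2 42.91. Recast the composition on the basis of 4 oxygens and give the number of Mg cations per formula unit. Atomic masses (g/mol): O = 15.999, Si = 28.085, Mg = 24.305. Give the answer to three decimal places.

2.002 Mg apfu

MgO: 57.71/40.304 = 1.43187 mol → 1.43187 mol Mg, 1.43187 mol O.
SiO2: 42.91/60.083 = 0.71418 mol → 0.71418 mol Si, 1.42836 mol O.
Total oxygen = 2.86023 mol. Normalization factor = 4/2.86023 = 1.39849.
Mg per 4 O = 1.43187 × 1.39849 = 2.002.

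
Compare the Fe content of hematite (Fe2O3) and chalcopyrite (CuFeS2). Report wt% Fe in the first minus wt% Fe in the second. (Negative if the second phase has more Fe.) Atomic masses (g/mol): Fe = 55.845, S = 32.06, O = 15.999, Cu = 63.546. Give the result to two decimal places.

Fe in Fe2O3: molar mass 159.687 g/mol; 2×55.845 = 111.690 g → 69.94 wt%.
Fe in CuFeS2: molar mass 183.511 g/mol; 1×55.845 = 55.845 g → 30.43 wt%.
Difference = 69.94 − 30.43 = 39.51 percentage points.

39.51 percentage points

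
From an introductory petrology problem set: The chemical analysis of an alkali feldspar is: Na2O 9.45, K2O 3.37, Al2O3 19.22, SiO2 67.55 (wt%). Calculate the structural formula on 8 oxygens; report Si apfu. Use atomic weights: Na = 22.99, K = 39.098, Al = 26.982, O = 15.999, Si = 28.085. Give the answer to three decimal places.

2.996 Si apfu

9.45 wt% Na2O ÷ 61.979 g/mol = 0.15247 mol, giving 0.30494 Na and 0.15247 O.
3.37 wt% K2O ÷ 94.195 g/mol = 0.03578 mol, giving 0.07156 K and 0.03578 O.
19.22 wt% Al2O3 ÷ 101.961 g/mol = 0.18850 mol, giving 0.37700 Al and 0.56550 O.
67.55 wt% SiO2 ÷ 60.083 g/mol = 1.12428 mol, giving 1.12428 Si and 2.24856 O.
Oxygen sums to 3.00231; scaling by 8/3.00231 = 2.66461 puts the formula on 8 O.
Si: 1.12428 × 2.66461 = 2.996 atoms per formula unit.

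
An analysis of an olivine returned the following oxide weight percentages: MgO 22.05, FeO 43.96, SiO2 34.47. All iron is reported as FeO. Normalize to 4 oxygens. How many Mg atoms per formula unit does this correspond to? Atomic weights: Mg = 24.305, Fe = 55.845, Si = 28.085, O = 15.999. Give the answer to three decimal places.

22.05 wt% MgO ÷ 40.304 g/mol = 0.54709 mol, giving 0.54709 Mg and 0.54709 O.
43.96 wt% FeO ÷ 71.844 g/mol = 0.61188 mol, giving 0.61188 Fe and 0.61188 O.
34.47 wt% SiO2 ÷ 60.083 g/mol = 0.57371 mol, giving 0.57371 Si and 1.14742 O.
Oxygen sums to 2.30639; scaling by 4/2.30639 = 1.73431 puts the formula on 4 O.
Mg: 0.54709 × 1.73431 = 0.949 atoms per formula unit.

0.949 Mg apfu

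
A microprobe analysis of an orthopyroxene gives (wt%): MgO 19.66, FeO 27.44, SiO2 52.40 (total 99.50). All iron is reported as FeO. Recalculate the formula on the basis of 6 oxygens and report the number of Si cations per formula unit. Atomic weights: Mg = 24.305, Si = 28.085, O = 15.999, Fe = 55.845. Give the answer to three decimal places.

2.002 Si apfu

MgO (M=40.304): mol = 0.48779; Mg = 0.48779, O = 0.48779.
FeO (M=71.844): mol = 0.38194; Fe = 0.38194, O = 0.38194.
SiO2 (M=60.083): mol = 0.87213; Si = 0.87213, O = 1.74426.
ΣO = 2.61399; factor = 6/ΣO = 2.29534.
Si apfu = 0.87213 × 2.29534 = 2.002.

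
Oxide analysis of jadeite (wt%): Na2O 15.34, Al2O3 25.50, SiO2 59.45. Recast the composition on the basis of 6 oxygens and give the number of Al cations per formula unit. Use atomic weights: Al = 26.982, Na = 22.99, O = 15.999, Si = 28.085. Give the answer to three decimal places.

1.008 Al apfu

Na2O (M=61.979): mol = 0.24750; Na = 0.49500, O = 0.24750.
Al2O3 (M=101.961): mol = 0.25010; Al = 0.50020, O = 0.75030.
SiO2 (M=60.083): mol = 0.98946; Si = 0.98946, O = 1.97892.
ΣO = 2.97672; factor = 6/ΣO = 2.01564.
Al apfu = 0.50020 × 2.01564 = 1.008.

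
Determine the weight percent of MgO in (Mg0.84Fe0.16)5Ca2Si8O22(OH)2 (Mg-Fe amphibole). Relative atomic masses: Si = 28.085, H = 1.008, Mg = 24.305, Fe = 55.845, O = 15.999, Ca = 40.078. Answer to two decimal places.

20.21 wt%

M((Mg0.84Fe0.16)5Ca2Si8O22(OH)2) = 837.585 g/mol; M(MgO) = 40.304 g/mol.
Moles MgO per formula unit = 4.20 Mg ÷ 1 = 4.2000.
MgO fraction = (4.2000 × 40.304) / 837.585 = 169.277/837.585 = 0.2021.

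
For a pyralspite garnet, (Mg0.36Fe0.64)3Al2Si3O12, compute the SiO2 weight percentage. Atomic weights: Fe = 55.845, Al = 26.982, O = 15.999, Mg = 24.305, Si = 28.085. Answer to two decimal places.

Molar mass of (Mg0.36Fe0.64)3Al2Si3O12 = 1.08×24.305 + 1.92×55.845 + 2×26.982 + 3×28.085 + 12×15.999 = 463.679 g/mol.
Each formula unit contains 3 Si, equivalent to 3/1 = 3.0000 mol SiO2.
M(SiO2) = 1×28.085 + 2×15.999 = 60.083 g/mol.
Mass of SiO2 per formula unit = 3.0000 × 60.083 = 180.249 g.
SiO2 wt% = 180.249 / 463.679 × 100 = 38.87%.

38.87 wt%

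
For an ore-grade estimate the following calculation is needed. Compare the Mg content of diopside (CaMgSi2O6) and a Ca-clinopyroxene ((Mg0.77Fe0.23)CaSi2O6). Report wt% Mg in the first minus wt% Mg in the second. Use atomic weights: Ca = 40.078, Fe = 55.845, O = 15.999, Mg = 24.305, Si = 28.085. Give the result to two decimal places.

First mineral: 24.305 g Mg in 216.547 g formula = 11.22 wt% Mg.
Second mineral: 18.715 g Mg in 223.801 g formula = 8.36 wt% Mg.
11.22% − 8.36% gives a difference of 2.86 percentage points.

2.86 percentage points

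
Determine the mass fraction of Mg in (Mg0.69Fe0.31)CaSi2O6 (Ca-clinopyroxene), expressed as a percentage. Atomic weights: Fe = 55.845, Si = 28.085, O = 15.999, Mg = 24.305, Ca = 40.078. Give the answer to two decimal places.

7.41 wt%

Molar mass of (Mg0.69Fe0.31)CaSi2O6: 0.69×24.305 + 0.31×55.845 + 1×40.078 + 2×28.085 + 6×15.999 = 226.324 g/mol.
Mass of Mg per formula unit: 0.69 × 24.305 = 16.770 g.
Weight fraction Mg = 16.770 / 226.324 = 0.0741.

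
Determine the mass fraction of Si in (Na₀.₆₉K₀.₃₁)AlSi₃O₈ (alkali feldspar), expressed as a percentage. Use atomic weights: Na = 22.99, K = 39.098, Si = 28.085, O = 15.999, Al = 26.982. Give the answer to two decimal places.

Molar mass of (Na₀.₆₉K₀.₃₁)AlSi₃O₈: 0.69·22.99 + 0.31·39.098 + 1·26.982 + 3·28.085 + 8·15.999 = 267.212 g/mol.
Mass of Si per formula unit: 3 × 28.085 = 84.255 g.
Weight fraction Si = 84.255 / 267.212 = 0.3153.

31.53 wt%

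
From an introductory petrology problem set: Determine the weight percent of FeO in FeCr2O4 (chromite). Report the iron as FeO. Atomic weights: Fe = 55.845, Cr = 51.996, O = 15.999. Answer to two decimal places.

32.10 wt%

Molar mass of FeCr2O4 = 1·55.845 + 2·51.996 + 4·15.999 = 223.833 g/mol.
Each formula unit contains 1 Fe, equivalent to 1/1 = 1.0000 mol FeO.
M(FeO) = 1×55.845 + 1×15.999 = 71.844 g/mol.
Mass of FeO per formula unit = 1.0000 × 71.844 = 71.844 g.
FeO wt% = 71.844 / 223.833 × 100 = 32.10%.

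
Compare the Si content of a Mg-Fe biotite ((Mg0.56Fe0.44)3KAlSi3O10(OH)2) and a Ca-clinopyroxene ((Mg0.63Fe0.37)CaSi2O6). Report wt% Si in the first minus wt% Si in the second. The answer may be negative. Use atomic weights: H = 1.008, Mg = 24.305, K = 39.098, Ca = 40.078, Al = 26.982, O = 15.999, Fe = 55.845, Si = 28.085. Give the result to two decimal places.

Si in (Mg0.56Fe0.44)3KAlSi3O10(OH)2: molar mass 458.887 g/mol; 3×28.085 = 84.255 g → 18.36 wt%.
Si in (Mg0.63Fe0.37)CaSi2O6: molar mass 228.217 g/mol; 2×28.085 = 56.170 g → 24.61 wt%.
Difference = 18.36 − 24.61 = -6.25 percentage points.

-6.25 percentage points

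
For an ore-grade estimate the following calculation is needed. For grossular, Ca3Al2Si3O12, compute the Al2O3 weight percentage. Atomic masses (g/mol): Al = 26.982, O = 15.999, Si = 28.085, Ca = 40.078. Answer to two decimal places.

22.64 wt%

M(Ca3Al2Si3O12) = 450.441 g/mol; M(Al2O3) = 101.961 g/mol.
Moles Al2O3 per formula unit = 2 Al ÷ 2 = 1.0000.
Al2O3 fraction = (1.0000 × 101.961) / 450.441 = 101.961/450.441 = 0.2264.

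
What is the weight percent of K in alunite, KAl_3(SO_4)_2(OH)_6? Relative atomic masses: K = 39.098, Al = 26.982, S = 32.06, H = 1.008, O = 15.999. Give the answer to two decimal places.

Molar mass of KAl_3(SO_4)_2(OH)_6: 1×39.098 + 3×26.982 + 2×32.06 + 14×15.999 + 6×1.008 = 414.198 g/mol.
Mass of K per formula unit: 1 × 39.098 = 39.098 g.
Weight fraction K = 39.098 / 414.198 = 0.0944.

9.44 wt%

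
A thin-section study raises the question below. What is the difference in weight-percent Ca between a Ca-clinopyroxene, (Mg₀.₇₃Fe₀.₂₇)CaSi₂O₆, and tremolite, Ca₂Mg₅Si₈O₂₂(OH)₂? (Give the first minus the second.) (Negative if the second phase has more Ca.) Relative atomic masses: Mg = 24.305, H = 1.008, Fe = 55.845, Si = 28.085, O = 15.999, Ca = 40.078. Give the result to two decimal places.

M((Mg₀.₇₃Fe₀.₂₇)CaSi₂O₆) = 225.063 g/mol, so wt% Ca = 40.078/225.063 × 100 = 17.81%.
M(Ca₂Mg₅Si₈O₂₂(OH)₂) = 812.353 g/mol, so wt% Ca = 80.156/812.353 × 100 = 9.87%.
17.81 − 9.87 = 7.94 pp.

7.94 percentage points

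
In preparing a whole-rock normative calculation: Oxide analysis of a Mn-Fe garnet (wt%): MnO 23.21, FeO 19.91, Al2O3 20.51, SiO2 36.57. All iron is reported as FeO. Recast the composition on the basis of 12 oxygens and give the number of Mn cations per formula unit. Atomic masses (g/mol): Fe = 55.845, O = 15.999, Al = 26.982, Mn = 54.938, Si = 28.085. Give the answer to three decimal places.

1.619 Mn apfu

23.21 wt% MnO ÷ 70.937 g/mol = 0.32719 mol, giving 0.32719 Mn and 0.32719 O.
19.91 wt% FeO ÷ 71.844 g/mol = 0.27713 mol, giving 0.27713 Fe and 0.27713 O.
20.51 wt% Al2O3 ÷ 101.961 g/mol = 0.20116 mol, giving 0.40232 Al and 0.60348 O.
36.57 wt% SiO2 ÷ 60.083 g/mol = 0.60866 mol, giving 0.60866 Si and 1.21732 O.
Oxygen sums to 2.42512; scaling by 12/2.42512 = 4.94821 puts the formula on 12 O.
Mn: 0.32719 × 4.94821 = 1.619 atoms per formula unit.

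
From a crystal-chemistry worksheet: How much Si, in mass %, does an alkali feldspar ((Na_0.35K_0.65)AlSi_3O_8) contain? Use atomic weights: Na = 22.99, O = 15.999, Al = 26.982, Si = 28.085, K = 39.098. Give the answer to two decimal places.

Formula mass = 0.35*22.99 + 0.65*39.098 + 1*26.982 + 3*28.085 + 8*15.999 = 272.689 g/mol, of which 84.255 g is Si.
So Si makes up 84.255/272.689 = 0.3090 of the mass, i.e. 30.90%.

30.90 mass %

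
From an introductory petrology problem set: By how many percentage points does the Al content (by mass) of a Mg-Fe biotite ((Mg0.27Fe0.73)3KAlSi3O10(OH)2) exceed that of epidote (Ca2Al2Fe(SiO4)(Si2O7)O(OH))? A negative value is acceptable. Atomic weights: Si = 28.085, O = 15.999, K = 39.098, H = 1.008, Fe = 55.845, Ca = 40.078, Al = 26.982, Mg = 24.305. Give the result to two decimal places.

First mineral: 26.982 g Al in 486.327 g formula = 5.55 wt% Al.
Second mineral: 53.964 g Al in 483.215 g formula = 11.17 wt% Al.
5.55% − 11.17% gives a difference of -5.62 percentage points.

-5.62 percentage points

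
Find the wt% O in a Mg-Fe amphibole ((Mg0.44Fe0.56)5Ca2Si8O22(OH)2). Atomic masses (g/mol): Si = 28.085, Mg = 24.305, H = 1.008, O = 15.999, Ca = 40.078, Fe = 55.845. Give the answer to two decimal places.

Molar mass of (Mg0.44Fe0.56)5Ca2Si8O22(OH)2: 2.20·24.305 + 2.80·55.845 + 2·40.078 + 8·28.085 + 24·15.999 + 2·1.008 = 900.665 g/mol.
Mass of O per formula unit: 24 × 15.999 = 383.976 g.
Weight fraction O = 383.976 / 900.665 = 0.4263.

42.63 wt%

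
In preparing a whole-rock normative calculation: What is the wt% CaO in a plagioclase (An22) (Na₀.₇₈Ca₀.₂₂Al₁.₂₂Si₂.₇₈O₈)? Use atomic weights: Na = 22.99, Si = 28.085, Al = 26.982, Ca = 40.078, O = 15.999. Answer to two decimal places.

4.64 wt%

Formula mass = 265.736 g/mol.
0.22 Ca → 0.2200 mol CaO per formula unit; M(CaO) = 56.077, so CaO mass = 12.337 g.
12.337/265.736 × 100 = 4.64 wt%.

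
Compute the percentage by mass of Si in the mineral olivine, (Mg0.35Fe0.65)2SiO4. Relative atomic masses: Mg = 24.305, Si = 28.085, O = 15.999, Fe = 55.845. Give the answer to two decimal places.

15.46 weight percent

Formula mass = 0.70*24.305 + 1.30*55.845 + 1*28.085 + 4*15.999 = 181.693 g/mol, of which 28.085 g is Si.
So Si makes up 28.085/181.693 = 0.1546 of the mass, i.e. 15.46%.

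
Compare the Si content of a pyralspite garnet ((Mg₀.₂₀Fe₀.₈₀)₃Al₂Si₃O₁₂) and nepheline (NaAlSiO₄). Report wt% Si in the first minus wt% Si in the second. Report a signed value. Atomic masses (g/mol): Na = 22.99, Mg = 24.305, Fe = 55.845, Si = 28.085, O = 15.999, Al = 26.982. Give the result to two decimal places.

-2.17 percentage points

Si in (Mg₀.₂₀Fe₀.₈₀)₃Al₂Si₃O₁₂: molar mass 478.818 g/mol; 3×28.085 = 84.255 g → 17.60 wt%.
Si in NaAlSiO₄: molar mass 142.053 g/mol; 1×28.085 = 28.085 g → 19.77 wt%.
Difference = 17.60 − 19.77 = -2.17 percentage points.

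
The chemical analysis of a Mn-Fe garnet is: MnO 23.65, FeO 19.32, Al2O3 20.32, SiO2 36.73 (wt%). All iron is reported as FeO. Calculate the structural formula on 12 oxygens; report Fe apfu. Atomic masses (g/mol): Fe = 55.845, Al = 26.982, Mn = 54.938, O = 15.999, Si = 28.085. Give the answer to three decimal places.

23.65 wt% MnO ÷ 70.937 g/mol = 0.33339 mol, giving 0.33339 Mn and 0.33339 O.
19.32 wt% FeO ÷ 71.844 g/mol = 0.26892 mol, giving 0.26892 Fe and 0.26892 O.
20.32 wt% Al2O3 ÷ 101.961 g/mol = 0.19929 mol, giving 0.39858 Al and 0.59787 O.
36.73 wt% SiO2 ÷ 60.083 g/mol = 0.61132 mol, giving 0.61132 Si and 1.22264 O.
Oxygen sums to 2.42282; scaling by 12/2.42282 = 4.95291 puts the formula on 12 O.
Fe: 0.26892 × 4.95291 = 1.332 atoms per formula unit.

1.332 Fe apfu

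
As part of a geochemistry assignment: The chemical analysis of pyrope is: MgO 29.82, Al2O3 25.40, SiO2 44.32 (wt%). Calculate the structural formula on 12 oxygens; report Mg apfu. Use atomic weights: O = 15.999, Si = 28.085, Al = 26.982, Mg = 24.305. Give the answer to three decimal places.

29.82 wt% MgO ÷ 40.304 g/mol = 0.73988 mol, giving 0.73988 Mg and 0.73988 O.
25.40 wt% Al2O3 ÷ 101.961 g/mol = 0.24911 mol, giving 0.49822 Al and 0.74733 O.
44.32 wt% SiO2 ÷ 60.083 g/mol = 0.73765 mol, giving 0.73765 Si and 1.47530 O.
Oxygen sums to 2.96251; scaling by 12/2.96251 = 4.05062 puts the formula on 12 O.
Mg: 0.73988 × 4.05062 = 2.997 atoms per formula unit.

2.997 Mg apfu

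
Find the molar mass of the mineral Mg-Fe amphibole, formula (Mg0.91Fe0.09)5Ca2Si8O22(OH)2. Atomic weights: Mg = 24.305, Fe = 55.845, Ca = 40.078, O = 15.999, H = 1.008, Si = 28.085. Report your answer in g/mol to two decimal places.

826.55 g/mol

M = 4.55(24.305) + 0.45(55.845) + 2(40.078) + 8(28.085) + 24(15.999) + 2(1.008)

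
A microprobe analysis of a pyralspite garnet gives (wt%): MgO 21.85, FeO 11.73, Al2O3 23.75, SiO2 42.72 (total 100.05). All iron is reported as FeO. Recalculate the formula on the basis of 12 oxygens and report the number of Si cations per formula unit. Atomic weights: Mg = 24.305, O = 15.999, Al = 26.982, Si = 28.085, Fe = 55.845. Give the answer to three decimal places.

3.019 Si apfu

21.85 wt% MgO ÷ 40.304 g/mol = 0.54213 mol, giving 0.54213 Mg and 0.54213 O.
11.73 wt% FeO ÷ 71.844 g/mol = 0.16327 mol, giving 0.16327 Fe and 0.16327 O.
23.75 wt% Al2O3 ÷ 101.961 g/mol = 0.23293 mol, giving 0.46586 Al and 0.69879 O.
42.72 wt% SiO2 ÷ 60.083 g/mol = 0.71102 mol, giving 0.71102 Si and 1.42204 O.
Oxygen sums to 2.82623; scaling by 12/2.82623 = 4.24594 puts the formula on 12 O.
Si: 0.71102 × 4.24594 = 3.019 atoms per formula unit.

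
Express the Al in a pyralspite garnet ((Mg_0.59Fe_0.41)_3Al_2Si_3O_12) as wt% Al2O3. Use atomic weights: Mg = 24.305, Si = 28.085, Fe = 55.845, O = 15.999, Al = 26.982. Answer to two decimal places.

23.07 wt%

Formula mass = 441.916 g/mol.
2 Al → 1.0000 mol Al2O3 per formula unit; M(Al2O3) = 101.961, so Al2O3 mass = 101.961 g.
101.961/441.916 × 100 = 23.07 wt%.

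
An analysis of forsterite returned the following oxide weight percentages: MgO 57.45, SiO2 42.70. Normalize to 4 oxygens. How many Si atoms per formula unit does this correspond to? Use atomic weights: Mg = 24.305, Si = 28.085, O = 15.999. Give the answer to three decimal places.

0.999 Si apfu

MgO (M=40.304): mol = 1.42542; Mg = 1.42542, O = 1.42542.
SiO2 (M=60.083): mol = 0.71068; Si = 0.71068, O = 1.42136.
ΣO = 2.84678; factor = 4/ΣO = 1.40510.
Si apfu = 0.71068 × 1.40510 = 0.999.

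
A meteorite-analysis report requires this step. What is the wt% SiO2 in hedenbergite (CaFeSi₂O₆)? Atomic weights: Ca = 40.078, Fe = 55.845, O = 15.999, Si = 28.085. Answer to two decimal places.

M(CaFeSi₂O₆) = 248.087 g/mol; M(SiO2) = 60.083 g/mol.
Moles SiO2 per formula unit = 2 Si ÷ 1 = 2.0000.
SiO2 fraction = (2.0000 × 60.083) / 248.087 = 120.166/248.087 = 0.4844.

48.44 wt%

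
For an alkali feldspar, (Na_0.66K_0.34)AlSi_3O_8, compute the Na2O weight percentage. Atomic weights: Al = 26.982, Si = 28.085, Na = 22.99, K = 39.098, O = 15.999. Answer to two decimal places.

7.64 wt%

Molar mass of (Na_0.66K_0.34)AlSi_3O_8 = 0.66·22.99 + 0.34·39.098 + 1·26.982 + 3·28.085 + 8·15.999 = 267.696 g/mol.
Each formula unit contains 0.66 Na, equivalent to 0.66/2 = 0.3300 mol Na2O.
M(Na2O) = 2×22.99 + 1×15.999 = 61.979 g/mol.
Mass of Na2O per formula unit = 0.3300 × 61.979 = 20.453 g.
Na2O wt% = 20.453 / 267.696 × 100 = 7.64%.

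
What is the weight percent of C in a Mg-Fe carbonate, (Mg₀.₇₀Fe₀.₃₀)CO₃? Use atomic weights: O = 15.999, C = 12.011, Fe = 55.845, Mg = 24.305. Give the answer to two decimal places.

Molar mass of (Mg₀.₇₀Fe₀.₃₀)CO₃: 0.70·24.305 + 0.30·55.845 + 1·12.011 + 3·15.999 = 93.775 g/mol.
Mass of C per formula unit: 1 × 12.011 = 12.011 g.
Weight fraction C = 12.011 / 93.775 = 0.1281.

12.81 mass %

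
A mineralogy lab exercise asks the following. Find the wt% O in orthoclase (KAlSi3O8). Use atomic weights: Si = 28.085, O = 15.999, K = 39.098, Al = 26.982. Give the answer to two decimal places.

M(KAlSi3O8) = 278.327 g/mol.
O contributes 8 × 15.999 = 127.992 g per mole.
127.992/278.327 = 0.4599 → 45.99%.

45.99 wt%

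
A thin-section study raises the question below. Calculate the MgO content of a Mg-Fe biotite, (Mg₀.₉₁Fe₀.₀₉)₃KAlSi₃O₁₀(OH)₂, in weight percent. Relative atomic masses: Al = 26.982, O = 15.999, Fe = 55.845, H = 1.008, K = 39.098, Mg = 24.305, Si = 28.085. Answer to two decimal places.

25.84 wt%

M((Mg₀.₉₁Fe₀.₀₉)₃KAlSi₃O₁₀(OH)₂) = 425.770 g/mol; M(MgO) = 40.304 g/mol.
Moles MgO per formula unit = 2.73 Mg ÷ 1 = 2.7300.
MgO fraction = (2.7300 × 40.304) / 425.770 = 110.030/425.770 = 0.2584.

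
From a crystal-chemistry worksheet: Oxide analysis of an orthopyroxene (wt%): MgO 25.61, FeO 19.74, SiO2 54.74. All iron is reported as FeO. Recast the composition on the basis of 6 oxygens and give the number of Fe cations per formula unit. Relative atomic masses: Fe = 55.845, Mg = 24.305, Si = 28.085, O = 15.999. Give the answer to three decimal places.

MgO: 25.61/40.304 = 0.63542 mol → 0.63542 mol Mg, 0.63542 mol O.
FeO: 19.74/71.844 = 0.27476 mol → 0.27476 mol Fe, 0.27476 mol O.
SiO2: 54.74/60.083 = 0.91107 mol → 0.91107 mol Si, 1.82214 mol O.
Total oxygen = 2.73232 mol. Normalization factor = 6/2.73232 = 2.19594.
Fe per 6 O = 0.27476 × 2.19594 = 0.603.

0.603 Fe apfu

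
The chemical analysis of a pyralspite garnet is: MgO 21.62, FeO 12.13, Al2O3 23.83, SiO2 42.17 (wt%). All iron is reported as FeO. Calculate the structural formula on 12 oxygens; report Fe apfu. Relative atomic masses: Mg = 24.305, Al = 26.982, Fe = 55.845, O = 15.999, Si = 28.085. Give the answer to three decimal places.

0.721 Fe apfu

MgO: 21.62/40.304 = 0.53642 mol → 0.53642 mol Mg, 0.53642 mol O.
FeO: 12.13/71.844 = 0.16884 mol → 0.16884 mol Fe, 0.16884 mol O.
Al2O3: 23.83/101.961 = 0.23372 mol → 0.46744 mol Al, 0.70116 mol O.
SiO2: 42.17/60.083 = 0.70186 mol → 0.70186 mol Si, 1.40372 mol O.
Total oxygen = 2.81014 mol. Normalization factor = 12/2.81014 = 4.27025.
Fe per 12 O = 0.16884 × 4.27025 = 0.721.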